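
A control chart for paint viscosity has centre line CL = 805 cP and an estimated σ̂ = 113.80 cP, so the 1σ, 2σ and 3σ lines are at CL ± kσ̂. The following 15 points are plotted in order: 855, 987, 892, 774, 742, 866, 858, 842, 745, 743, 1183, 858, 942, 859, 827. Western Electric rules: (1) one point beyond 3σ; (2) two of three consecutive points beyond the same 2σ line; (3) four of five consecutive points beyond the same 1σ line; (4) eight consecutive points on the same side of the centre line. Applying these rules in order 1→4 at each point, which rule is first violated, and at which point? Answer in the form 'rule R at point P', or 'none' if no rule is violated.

Zone of each point (C = within 1σ̂, B = 1σ̂–2σ̂, A = 2σ̂–3σ̂, * = beyond 3σ̂; sign = side of CL): 1:+C, 2:+B, 3:+C, 4:-C, 5:-C, 6:+C, 7:+C, 8:+C, 9:-C, 10:-C, 11:+*, 12:+C, 13:+B, 14:+C, 15:+C
Rule 1 (one point beyond the 3σ limits) is satisfied at point 11.

rule 1 at point 11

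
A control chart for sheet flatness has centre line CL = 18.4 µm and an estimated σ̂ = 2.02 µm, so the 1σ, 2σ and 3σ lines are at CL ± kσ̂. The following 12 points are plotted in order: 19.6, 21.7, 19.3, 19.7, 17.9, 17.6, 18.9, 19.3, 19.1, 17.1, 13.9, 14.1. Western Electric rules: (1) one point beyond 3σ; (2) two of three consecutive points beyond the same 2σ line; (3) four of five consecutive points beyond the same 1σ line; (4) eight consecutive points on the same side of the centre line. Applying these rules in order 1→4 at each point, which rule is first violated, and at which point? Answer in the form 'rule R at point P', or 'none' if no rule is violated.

rule 2 at point 12

Zone of each point (C = within 1σ̂, B = 1σ̂–2σ̂, A = 2σ̂–3σ̂, * = beyond 3σ̂; sign = side of CL): 1:+C, 2:+B, 3:+C, 4:+C, 5:-C, 6:-C, 7:+C, 8:+C, 9:+C, 10:-C, 11:-A, 12:-A
Rule 2 (two of three consecutive points beyond the same 2σ limit) is satisfied at point 12.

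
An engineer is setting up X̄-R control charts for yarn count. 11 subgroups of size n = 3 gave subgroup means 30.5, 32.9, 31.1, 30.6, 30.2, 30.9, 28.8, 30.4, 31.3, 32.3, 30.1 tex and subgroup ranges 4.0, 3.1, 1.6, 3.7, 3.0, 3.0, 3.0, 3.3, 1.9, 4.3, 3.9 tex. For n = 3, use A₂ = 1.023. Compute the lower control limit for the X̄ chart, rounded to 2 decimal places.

X̄̄ = (30.5 + 32.9 + 31.1 + 30.6 + 30.2 + 30.9 + 28.8 + 30.4 + 31.3 + 32.3 + 30.1) / 11 = 339.1000 / 11 = 30.8273
R̄ = (4.0 + 3.1 + 1.6 + 3.7 + 3.0 + 3.0 + 3.0 + 3.3 + 1.9 + 4.3 + 3.9) / 11 = 34.8000 / 11 = 3.1636
LCL = X̄̄ − A₂·R̄ = 30.8273 − 1.023 × 3.1636 = 27.5909

27.59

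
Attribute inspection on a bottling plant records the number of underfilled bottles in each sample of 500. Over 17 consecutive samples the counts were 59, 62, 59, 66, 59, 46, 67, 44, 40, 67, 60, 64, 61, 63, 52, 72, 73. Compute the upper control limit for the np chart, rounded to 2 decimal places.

p̄ = Σdᵢ / (k·n) = 1014 / (17 × 500) = 0.11929
UCL = np̄ + 3·√(np̄(1−p̄)) = 59.6471 + 3 × √(59.6471×0.88071) = 59.6471 + 3 × 7.2479 = 81.3906

81.39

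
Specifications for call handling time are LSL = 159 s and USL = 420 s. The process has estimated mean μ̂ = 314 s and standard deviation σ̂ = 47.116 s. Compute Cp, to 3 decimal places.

0.923

Cp = (USL − LSL) / (6σ̂) = (420 − 159) / (6 × 47.116) = 261.0000 / 282.6960 = 0.9233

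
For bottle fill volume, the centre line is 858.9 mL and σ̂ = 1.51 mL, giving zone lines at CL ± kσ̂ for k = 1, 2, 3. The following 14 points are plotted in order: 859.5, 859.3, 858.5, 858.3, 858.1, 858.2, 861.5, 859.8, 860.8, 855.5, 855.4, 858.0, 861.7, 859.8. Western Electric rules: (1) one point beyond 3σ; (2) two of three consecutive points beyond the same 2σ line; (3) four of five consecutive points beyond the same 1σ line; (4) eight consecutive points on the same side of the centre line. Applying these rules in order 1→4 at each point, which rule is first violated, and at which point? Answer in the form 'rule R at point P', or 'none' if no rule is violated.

Zone of each point (C = within 1σ̂, B = 1σ̂–2σ̂, A = 2σ̂–3σ̂, * = beyond 3σ̂; sign = side of CL): 1:+C, 2:+C, 3:-C, 4:-C, 5:-C, 6:-C, 7:+B, 8:+C, 9:+B, 10:-A, 11:-A, 12:-C, 13:+B, 14:+C
Rule 2 (two of three consecutive points beyond the same 2σ limit) is satisfied at point 11.

rule 2 at point 11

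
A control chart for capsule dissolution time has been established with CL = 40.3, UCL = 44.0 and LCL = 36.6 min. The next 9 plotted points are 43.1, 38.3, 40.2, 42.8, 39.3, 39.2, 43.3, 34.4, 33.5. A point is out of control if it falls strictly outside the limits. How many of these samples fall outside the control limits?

2

Compare each point to [36.6, 44.0]: sample 8 = 34.4 < LCL; sample 9 = 33.5 < LCL.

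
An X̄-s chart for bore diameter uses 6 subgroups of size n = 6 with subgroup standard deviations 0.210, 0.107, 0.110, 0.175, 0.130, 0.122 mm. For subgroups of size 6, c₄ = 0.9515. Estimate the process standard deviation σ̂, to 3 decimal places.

0.150

s̄ = (0.210 + 0.107 + 0.110 + 0.175 + 0.130 + 0.122) / 6 = 0.1423
σ̂ = s̄ / c₄ = 0.1423 / 0.9515 = 0.1496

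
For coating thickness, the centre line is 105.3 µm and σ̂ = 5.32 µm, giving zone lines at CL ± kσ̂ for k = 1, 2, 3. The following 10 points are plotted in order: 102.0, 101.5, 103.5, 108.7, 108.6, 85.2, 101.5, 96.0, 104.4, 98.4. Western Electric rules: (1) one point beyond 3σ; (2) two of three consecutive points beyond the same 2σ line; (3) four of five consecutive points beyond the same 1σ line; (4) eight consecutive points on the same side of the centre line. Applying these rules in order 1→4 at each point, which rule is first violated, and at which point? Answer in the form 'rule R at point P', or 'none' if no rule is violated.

Zone of each point (C = within 1σ̂, B = 1σ̂–2σ̂, A = 2σ̂–3σ̂, * = beyond 3σ̂; sign = side of CL): 1:-C, 2:-C, 3:-C, 4:+C, 5:+C, 6:-*, 7:-C, 8:-B, 9:-C, 10:-B
Rule 1 (one point beyond the 3σ limits) is satisfied at point 6.

rule 1 at point 6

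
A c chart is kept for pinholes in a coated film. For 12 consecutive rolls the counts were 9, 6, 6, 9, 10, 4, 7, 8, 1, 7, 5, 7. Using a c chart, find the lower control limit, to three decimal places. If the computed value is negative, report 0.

0.000

c̄ = (9 + 6 + 6 + 9 + 10 + 4 + 7 + 8 + 1 + 7 + 5 + 7) / 12 = 79 / 12 = 6.5833
LCL = c̄ − 3√c̄ = 6.5833 − 3 × 2.5658 = -1.1141 → 0 (cannot be negative)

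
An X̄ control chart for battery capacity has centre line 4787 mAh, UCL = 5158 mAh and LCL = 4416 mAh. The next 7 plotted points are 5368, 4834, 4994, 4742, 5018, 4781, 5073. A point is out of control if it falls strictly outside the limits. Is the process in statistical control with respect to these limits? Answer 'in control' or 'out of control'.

Compare each point to [4416, 5158]: sample 1 = 5368 > UCL.

out of control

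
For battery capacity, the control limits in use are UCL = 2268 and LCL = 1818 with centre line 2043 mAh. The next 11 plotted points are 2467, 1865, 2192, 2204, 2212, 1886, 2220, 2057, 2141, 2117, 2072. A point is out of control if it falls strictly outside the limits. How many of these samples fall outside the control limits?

1

Compare each point to [1818, 2268]: sample 1 = 2467 > UCL.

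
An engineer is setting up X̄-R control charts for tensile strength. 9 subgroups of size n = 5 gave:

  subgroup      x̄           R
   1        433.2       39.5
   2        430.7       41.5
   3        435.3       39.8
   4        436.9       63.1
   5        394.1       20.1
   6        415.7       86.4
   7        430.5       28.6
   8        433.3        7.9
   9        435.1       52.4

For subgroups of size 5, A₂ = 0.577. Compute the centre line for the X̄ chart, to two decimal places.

X̄̄ = (433.2 + 430.7 + 435.3 + 436.9 + 394.1 + 415.7 + 430.5 + 433.3 + 435.1) / 9 = 3844.8000 / 9 = 427.2000
CL = X̄̄ = 427.2000

427.20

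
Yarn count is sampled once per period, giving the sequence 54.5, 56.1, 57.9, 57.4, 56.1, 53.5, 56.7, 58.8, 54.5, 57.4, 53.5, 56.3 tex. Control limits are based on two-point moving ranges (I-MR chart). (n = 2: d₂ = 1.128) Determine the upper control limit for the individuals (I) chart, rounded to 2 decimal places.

62.59

X̄ = (54.5 + 56.1 + 57.9 + 57.4 + 56.1 + 53.5 + 56.7 + 58.8 + 54.5 + 57.4 + 53.5 + 56.3) / 12 = 56.0583
Moving ranges: 1.6, 1.8, 0.5, 1.3, 2.6, 3.2, 2.1, 4.3, 2.9, 3.9, 2.8; M̄R̄ = 27.0000 / 11 = 2.4545
UCL = X̄ + 3·M̄R̄/d₂ = 56.0583 + 3 × 2.4545 / 1.128 = 62.5864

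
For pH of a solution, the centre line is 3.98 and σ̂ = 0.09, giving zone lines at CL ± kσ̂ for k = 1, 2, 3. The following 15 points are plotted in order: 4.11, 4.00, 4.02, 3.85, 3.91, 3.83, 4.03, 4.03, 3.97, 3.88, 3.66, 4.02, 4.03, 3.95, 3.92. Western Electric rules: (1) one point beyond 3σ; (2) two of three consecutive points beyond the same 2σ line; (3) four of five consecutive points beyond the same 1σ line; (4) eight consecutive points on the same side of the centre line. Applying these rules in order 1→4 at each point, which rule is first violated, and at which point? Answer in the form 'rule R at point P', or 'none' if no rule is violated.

rule 1 at point 11

Zone of each point (C = within 1σ̂, B = 1σ̂–2σ̂, A = 2σ̂–3σ̂, * = beyond 3σ̂; sign = side of CL): 1:+B, 2:+C, 3:+C, 4:-B, 5:-C, 6:-B, 7:+C, 8:+C, 9:-C, 10:-B, 11:-*, 12:+C, 13:+C, 14:-C, 15:-C
Rule 1 (one point beyond the 3σ limits) is satisfied at point 11.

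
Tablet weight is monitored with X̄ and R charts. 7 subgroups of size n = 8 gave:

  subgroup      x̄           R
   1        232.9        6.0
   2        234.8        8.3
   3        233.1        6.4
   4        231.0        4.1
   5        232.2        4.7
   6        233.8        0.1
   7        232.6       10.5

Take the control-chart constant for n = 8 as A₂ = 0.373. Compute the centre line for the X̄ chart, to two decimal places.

232.91

X̄̄ = (232.9 + 234.8 + 233.1 + 231.0 + 232.2 + 233.8 + 232.6) / 7 = 1630.4000 / 7 = 232.9143
CL = X̄̄ = 232.9143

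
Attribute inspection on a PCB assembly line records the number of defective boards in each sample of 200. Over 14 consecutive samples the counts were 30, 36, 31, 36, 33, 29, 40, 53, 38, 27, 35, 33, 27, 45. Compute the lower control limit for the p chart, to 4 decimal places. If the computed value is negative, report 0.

p̄ = Σdᵢ / (k·n) = 493 / (14 × 200) = 0.17607
LCL = p̄ − 3·√(p̄(1−p̄)/n) = 0.17607 − 3 × 0.02693 = 0.09527

0.0953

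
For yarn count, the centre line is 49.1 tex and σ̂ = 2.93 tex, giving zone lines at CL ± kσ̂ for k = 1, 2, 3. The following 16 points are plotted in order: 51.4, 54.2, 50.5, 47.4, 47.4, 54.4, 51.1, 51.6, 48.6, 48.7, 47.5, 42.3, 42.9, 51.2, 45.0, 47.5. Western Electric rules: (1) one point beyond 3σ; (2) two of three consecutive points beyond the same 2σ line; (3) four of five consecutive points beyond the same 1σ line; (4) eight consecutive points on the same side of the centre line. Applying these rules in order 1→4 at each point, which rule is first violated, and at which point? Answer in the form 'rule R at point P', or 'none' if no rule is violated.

rule 2 at point 13

Zone of each point (C = within 1σ̂, B = 1σ̂–2σ̂, A = 2σ̂–3σ̂, * = beyond 3σ̂; sign = side of CL): 1:+C, 2:+B, 3:+C, 4:-C, 5:-C, 6:+B, 7:+C, 8:+C, 9:-C, 10:-C, 11:-C, 12:-A, 13:-A, 14:+C, 15:-B, 16:-C
Rule 2 (two of three consecutive points beyond the same 2σ limit) is satisfied at point 13.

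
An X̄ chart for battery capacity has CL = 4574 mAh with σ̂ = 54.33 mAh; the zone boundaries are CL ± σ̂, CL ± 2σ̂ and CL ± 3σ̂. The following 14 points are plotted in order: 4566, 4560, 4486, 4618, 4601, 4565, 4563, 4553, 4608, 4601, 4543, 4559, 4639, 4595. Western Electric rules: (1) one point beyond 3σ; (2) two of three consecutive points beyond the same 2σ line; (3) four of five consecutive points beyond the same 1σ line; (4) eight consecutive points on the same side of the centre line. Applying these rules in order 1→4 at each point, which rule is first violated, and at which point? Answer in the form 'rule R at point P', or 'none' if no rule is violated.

none

Zone of each point (C = within 1σ̂, B = 1σ̂–2σ̂, A = 2σ̂–3σ̂, * = beyond 3σ̂; sign = side of CL): 1:-C, 2:-C, 3:-B, 4:+C, 5:+C, 6:-C, 7:-C, 8:-C, 9:+C, 10:+C, 11:-C, 12:-C, 13:+B, 14:+C
No rule fires across all 14 points.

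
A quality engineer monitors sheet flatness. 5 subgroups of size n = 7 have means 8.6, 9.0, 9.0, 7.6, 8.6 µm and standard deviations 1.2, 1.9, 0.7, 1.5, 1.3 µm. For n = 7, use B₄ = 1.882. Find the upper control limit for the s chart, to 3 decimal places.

2.484

s̄ = (1.2 + 1.9 + 0.7 + 1.5 + 1.3) / 5 = 1.3200
UCL_s = B₄·s̄ = 1.882 × 1.3200 = 2.4842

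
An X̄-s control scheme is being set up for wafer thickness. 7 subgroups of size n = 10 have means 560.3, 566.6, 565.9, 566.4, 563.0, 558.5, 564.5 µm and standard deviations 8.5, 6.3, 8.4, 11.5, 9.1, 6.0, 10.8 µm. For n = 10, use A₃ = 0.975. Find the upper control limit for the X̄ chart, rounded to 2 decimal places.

X̄̄ = (560.3 + 566.6 + 565.9 + 566.4 + 563.0 + 558.5 + 564.5) / 7 = 563.6000
s̄ = (8.5 + 6.3 + 8.4 + 11.5 + 9.1 + 6.0 + 10.8) / 7 = 8.6571
UCL = X̄̄ + A₃·s̄ = 563.6000 + 0.975 × 8.6571 = 572.0407

572.04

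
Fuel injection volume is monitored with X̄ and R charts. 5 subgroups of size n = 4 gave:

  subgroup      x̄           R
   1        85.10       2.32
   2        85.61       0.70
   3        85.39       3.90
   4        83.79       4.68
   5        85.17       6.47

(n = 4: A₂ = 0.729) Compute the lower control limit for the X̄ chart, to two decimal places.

X̄̄ = (85.10 + 85.61 + 85.39 + 83.79 + 85.17) / 5 = 425.0600 / 5 = 85.0120
R̄ = (2.32 + 0.70 + 3.90 + 4.68 + 6.47) / 5 = 18.0700 / 5 = 3.6140
LCL = X̄̄ − A₂·R̄ = 85.0120 − 0.729 × 3.6140 = 82.3774

82.38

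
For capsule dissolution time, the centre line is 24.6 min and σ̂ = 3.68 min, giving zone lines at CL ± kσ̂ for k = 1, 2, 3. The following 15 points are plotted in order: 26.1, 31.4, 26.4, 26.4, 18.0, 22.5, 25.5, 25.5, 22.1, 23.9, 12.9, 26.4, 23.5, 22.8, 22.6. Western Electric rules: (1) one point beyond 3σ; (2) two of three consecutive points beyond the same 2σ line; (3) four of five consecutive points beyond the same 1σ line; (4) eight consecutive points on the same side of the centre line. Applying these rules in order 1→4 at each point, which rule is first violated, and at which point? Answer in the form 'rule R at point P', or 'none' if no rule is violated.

rule 1 at point 11

Zone of each point (C = within 1σ̂, B = 1σ̂–2σ̂, A = 2σ̂–3σ̂, * = beyond 3σ̂; sign = side of CL): 1:+C, 2:+B, 3:+C, 4:+C, 5:-B, 6:-C, 7:+C, 8:+C, 9:-C, 10:-C, 11:-*, 12:+C, 13:-C, 14:-C, 15:-C
Rule 1 (one point beyond the 3σ limits) is satisfied at point 11.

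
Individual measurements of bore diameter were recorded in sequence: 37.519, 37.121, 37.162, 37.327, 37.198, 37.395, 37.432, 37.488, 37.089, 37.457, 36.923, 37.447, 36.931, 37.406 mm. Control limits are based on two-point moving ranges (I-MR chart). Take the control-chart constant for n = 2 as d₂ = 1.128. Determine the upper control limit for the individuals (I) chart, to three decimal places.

38.064

X̄ = (37.519 + 37.121 + 37.162 + 37.327 + 37.198 + 37.395 + 37.432 + 37.488 + 37.089 + 37.457 + 36.923 + 37.447 + 36.931 + 37.406) / 14 = 37.2782
Moving ranges: 0.398, 0.041, 0.165, 0.129, 0.197, 0.037, 0.056, 0.399, 0.368, 0.534, 0.524, 0.516, 0.475; M̄R̄ = 3.8390 / 13 = 0.2953
UCL = X̄ + 3·M̄R̄/d₂ = 37.2782 + 3 × 0.2953 / 1.128 = 38.0636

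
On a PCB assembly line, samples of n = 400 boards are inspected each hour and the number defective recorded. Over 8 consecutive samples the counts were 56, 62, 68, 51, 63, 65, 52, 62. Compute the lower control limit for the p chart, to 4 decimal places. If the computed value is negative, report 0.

0.0962

p̄ = Σdᵢ / (k·n) = 479 / (8 × 400) = 0.14969
LCL = p̄ − 3·√(p̄(1−p̄)/n) = 0.14969 − 3 × 0.01784 = 0.09617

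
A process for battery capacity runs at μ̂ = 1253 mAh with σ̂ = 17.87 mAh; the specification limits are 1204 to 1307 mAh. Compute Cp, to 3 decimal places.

0.961

Cp = (USL − LSL) / (6σ̂) = (1307 − 1204) / (6 × 17.87) = 103.0000 / 107.2200 = 0.9606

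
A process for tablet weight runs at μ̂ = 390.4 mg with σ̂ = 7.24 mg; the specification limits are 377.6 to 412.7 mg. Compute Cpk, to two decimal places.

0.59

Cpu = (USL − μ̂) / (3σ̂) = (412.7 − 390.4) / (3 × 7.24) = 1.0267; Cpl = (μ̂ − LSL) / (3σ̂) = (390.4 − 377.6) / (3 × 7.24) = 0.5893; Cpk = min(Cpu, Cpl) = 0.5893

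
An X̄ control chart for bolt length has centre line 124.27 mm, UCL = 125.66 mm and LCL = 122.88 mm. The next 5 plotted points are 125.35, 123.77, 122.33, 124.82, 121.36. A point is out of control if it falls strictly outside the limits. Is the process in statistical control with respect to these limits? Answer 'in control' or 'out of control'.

out of control

Compare each point to [122.88, 125.66]: sample 3 = 122.33 < LCL; sample 5 = 121.36 < LCL.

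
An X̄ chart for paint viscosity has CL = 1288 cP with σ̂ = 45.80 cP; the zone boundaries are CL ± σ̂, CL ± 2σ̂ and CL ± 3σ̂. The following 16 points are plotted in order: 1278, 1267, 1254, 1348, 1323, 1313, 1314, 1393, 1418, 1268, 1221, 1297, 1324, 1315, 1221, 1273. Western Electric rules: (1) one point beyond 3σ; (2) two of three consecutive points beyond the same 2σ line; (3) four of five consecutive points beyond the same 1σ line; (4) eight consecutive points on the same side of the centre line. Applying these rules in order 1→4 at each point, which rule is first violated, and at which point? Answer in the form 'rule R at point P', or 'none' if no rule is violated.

Zone of each point (C = within 1σ̂, B = 1σ̂–2σ̂, A = 2σ̂–3σ̂, * = beyond 3σ̂; sign = side of CL): 1:-C, 2:-C, 3:-C, 4:+B, 5:+C, 6:+C, 7:+C, 8:+A, 9:+A, 10:-C, 11:-B, 12:+C, 13:+C, 14:+C, 15:-B, 16:-C
Rule 2 (two of three consecutive points beyond the same 2σ limit) is satisfied at point 9.

rule 2 at point 9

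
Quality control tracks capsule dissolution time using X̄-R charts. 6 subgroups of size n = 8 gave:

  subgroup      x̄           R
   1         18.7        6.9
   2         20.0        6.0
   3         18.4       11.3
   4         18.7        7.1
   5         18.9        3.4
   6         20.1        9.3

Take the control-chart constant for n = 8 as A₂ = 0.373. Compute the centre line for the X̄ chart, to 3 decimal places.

X̄̄ = (18.7 + 20.0 + 18.4 + 18.7 + 18.9 + 20.1) / 6 = 114.8000 / 6 = 19.1333
CL = X̄̄ = 19.1333

19.133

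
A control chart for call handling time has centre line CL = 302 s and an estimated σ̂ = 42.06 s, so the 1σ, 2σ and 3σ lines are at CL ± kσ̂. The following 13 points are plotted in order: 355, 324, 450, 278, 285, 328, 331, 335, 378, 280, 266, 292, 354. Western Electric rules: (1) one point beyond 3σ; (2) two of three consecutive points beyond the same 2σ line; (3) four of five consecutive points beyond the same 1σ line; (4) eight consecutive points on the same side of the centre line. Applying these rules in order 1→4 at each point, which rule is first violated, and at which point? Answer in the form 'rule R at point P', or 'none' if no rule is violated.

Zone of each point (C = within 1σ̂, B = 1σ̂–2σ̂, A = 2σ̂–3σ̂, * = beyond 3σ̂; sign = side of CL): 1:+B, 2:+C, 3:+*, 4:-C, 5:-C, 6:+C, 7:+C, 8:+C, 9:+B, 10:-C, 11:-C, 12:-C, 13:+B
Rule 1 (one point beyond the 3σ limits) is satisfied at point 3.

rule 1 at point 3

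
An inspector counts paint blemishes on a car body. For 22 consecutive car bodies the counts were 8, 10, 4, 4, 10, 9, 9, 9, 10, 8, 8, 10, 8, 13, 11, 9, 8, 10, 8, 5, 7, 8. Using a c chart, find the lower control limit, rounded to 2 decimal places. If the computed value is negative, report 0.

c̄ = (8 + 10 + 4 + 4 + 10 + 9 + 9 + 9 + 10 + 8 + 8 + 10 + 8 + 13 + 11 + 9 + 8 + 10 + 8 + 5 + 7 + 8) / 22 = 186 / 22 = 8.4545
LCL = c̄ − 3√c̄ = 8.4545 − 3 × 2.9077 = -0.2685 → 0 (cannot be negative)

0.00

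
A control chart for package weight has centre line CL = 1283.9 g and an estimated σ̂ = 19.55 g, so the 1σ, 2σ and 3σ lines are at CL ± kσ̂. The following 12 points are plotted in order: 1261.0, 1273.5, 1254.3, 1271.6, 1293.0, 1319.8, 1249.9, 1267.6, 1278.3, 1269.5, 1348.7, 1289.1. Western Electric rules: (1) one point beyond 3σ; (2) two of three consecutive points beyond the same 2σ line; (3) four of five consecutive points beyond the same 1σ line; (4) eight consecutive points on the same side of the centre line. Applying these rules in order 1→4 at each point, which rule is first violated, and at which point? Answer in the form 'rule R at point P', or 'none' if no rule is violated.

rule 1 at point 11

Zone of each point (C = within 1σ̂, B = 1σ̂–2σ̂, A = 2σ̂–3σ̂, * = beyond 3σ̂; sign = side of CL): 1:-B, 2:-C, 3:-B, 4:-C, 5:+C, 6:+B, 7:-B, 8:-C, 9:-C, 10:-C, 11:+*, 12:+C
Rule 1 (one point beyond the 3σ limits) is satisfied at point 11.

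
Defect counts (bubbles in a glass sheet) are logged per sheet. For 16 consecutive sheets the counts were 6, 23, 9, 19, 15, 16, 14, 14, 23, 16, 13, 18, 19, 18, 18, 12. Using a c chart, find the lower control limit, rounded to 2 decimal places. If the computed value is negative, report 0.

3.88

c̄ = (6 + 23 + 9 + 19 + 15 + 16 + 14 + 14 + 23 + 16 + 13 + 18 + 19 + 18 + 18 + 12) / 16 = 253 / 16 = 15.8125
LCL = c̄ − 3√c̄ = 15.8125 − 3 × 3.9765 = 3.8830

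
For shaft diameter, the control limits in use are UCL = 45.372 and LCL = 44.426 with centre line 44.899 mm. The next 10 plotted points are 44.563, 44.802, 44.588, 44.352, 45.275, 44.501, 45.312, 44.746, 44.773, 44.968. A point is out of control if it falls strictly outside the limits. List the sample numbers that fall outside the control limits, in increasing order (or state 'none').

Compare each point to [44.426, 45.372]: sample 4 = 44.352 < LCL.

4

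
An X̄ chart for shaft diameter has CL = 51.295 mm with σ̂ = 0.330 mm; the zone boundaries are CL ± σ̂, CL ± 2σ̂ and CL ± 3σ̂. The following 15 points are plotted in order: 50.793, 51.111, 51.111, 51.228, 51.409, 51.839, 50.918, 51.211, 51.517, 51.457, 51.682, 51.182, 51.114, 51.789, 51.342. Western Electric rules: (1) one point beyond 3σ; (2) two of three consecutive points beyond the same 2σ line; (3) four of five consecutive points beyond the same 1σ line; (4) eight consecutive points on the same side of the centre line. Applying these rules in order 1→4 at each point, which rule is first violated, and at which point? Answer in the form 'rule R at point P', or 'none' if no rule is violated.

Zone of each point (C = within 1σ̂, B = 1σ̂–2σ̂, A = 2σ̂–3σ̂, * = beyond 3σ̂; sign = side of CL): 1:-B, 2:-C, 3:-C, 4:-C, 5:+C, 6:+B, 7:-B, 8:-C, 9:+C, 10:+C, 11:+B, 12:-C, 13:-C, 14:+B, 15:+C
No rule fires across all 15 points.

none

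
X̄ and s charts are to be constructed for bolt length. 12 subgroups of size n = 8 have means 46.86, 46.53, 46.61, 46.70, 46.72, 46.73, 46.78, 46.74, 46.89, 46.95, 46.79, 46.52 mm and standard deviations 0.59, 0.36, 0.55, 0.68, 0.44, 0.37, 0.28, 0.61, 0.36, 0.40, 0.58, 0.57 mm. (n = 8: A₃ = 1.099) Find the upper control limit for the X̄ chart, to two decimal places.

47.27

X̄̄ = (46.86 + 46.53 + 46.61 + 46.70 + 46.72 + 46.73 + 46.78 + 46.74 + 46.89 + 46.95 + 46.79 + 46.52) / 12 = 46.7350
s̄ = (0.59 + 0.36 + 0.55 + 0.68 + 0.44 + 0.37 + 0.28 + 0.61 + 0.36 + 0.40 + 0.58 + 0.57) / 12 = 0.4825
UCL = X̄̄ + A₃·s̄ = 46.7350 + 1.099 × 0.4825 = 47.2653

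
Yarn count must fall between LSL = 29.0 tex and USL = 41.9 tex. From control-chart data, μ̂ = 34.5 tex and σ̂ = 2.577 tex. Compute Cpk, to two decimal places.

0.71

Cpu = (USL − μ̂) / (3σ̂) = (41.9 − 34.5) / (3 × 2.577) = 0.9572; Cpl = (μ̂ − LSL) / (3σ̂) = (34.5 − 29.0) / (3 × 2.577) = 0.7114; Cpk = min(Cpu, Cpl) = 0.7114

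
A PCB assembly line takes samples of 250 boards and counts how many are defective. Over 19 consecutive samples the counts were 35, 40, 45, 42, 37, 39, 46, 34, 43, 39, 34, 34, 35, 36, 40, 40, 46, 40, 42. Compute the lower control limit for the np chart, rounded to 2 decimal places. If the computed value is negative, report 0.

22.05

p̄ = Σdᵢ / (k·n) = 747 / (19 × 250) = 0.15726
LCL = np̄ − 3·√(np̄(1−p̄)) = 39.3158 − 3 × 5.7561 = 22.0474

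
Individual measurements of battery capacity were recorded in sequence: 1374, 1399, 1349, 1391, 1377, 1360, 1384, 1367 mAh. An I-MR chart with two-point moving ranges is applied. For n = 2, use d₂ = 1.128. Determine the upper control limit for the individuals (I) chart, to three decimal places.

X̄ = (1374 + 1399 + 1349 + 1391 + 1377 + 1360 + 1384 + 1367) / 8 = 1375.1250
Moving ranges: 25, 50, 42, 14, 17, 24, 17; M̄R̄ = 189.0000 / 7 = 27.0000
UCL = X̄ + 3·M̄R̄/d₂ = 1375.1250 + 3 × 27.0000 / 1.128 = 1446.9335

1446.934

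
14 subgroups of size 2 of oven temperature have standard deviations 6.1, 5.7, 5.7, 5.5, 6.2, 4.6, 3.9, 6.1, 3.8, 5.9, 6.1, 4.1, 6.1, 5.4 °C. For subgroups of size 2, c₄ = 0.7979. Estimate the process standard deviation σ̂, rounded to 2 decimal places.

6.73

s̄ = (6.1 + 5.7 + 5.7 + 5.5 + 6.2 + 4.6 + 3.9 + 6.1 + 3.8 + 5.9 + 6.1 + 4.1 + 6.1 + 5.4) / 14 = 5.3714
σ̂ = s̄ / c₄ = 5.3714 / 0.7979 = 6.7320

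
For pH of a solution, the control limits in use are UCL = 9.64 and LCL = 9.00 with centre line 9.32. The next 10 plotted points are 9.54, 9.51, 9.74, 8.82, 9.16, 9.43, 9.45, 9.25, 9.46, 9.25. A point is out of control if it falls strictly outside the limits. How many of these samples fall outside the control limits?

Compare each point to [9.00, 9.64]: sample 3 = 9.74 > UCL; sample 4 = 8.82 < LCL.

2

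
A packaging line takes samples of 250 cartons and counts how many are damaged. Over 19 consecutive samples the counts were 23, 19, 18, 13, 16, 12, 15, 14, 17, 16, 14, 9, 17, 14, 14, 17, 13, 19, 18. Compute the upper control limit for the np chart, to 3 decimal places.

27.186

p̄ = Σdᵢ / (k·n) = 298 / (19 × 250) = 0.06274
UCL = np̄ + 3·√(np̄(1−p̄)) = 15.6842 + 3 × √(15.6842×0.93726) = 15.6842 + 3 × 3.8341 = 27.1865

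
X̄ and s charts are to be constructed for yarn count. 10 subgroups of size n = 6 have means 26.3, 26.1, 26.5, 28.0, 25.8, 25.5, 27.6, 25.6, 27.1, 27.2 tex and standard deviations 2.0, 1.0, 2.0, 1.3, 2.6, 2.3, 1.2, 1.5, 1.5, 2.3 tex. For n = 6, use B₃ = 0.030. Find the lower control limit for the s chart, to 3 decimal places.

0.053

s̄ = (2.0 + 1.0 + 2.0 + 1.3 + 2.6 + 2.3 + 1.2 + 1.5 + 1.5 + 2.3) / 10 = 1.7700
LCL_s = B₃·s̄ = 0.030 × 1.7700 = 0.0531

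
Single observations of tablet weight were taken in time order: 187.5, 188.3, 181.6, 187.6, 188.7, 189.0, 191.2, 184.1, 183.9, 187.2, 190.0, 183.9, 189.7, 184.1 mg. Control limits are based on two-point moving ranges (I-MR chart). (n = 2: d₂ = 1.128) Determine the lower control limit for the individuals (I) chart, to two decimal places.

177.09

X̄ = (187.5 + 188.3 + 181.6 + 187.6 + 188.7 + 189.0 + 191.2 + 184.1 + 183.9 + 187.2 + 190.0 + 183.9 + 189.7 + 184.1) / 14 = 186.9143
Moving ranges: 0.8, 6.7, 6.0, 1.1, 0.3, 2.2, 7.1, 0.2, 3.3, 2.8, 6.1, 5.8, 5.6; M̄R̄ = 48.0000 / 13 = 3.6923
LCL = X̄ − 3·M̄R̄/d₂ = 186.9143 − 3 × 3.6923 / 1.128 = 177.0943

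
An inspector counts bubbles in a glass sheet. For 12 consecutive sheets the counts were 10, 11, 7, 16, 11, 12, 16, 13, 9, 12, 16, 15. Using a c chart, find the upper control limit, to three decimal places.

c̄ = (10 + 11 + 7 + 16 + 11 + 12 + 16 + 13 + 9 + 12 + 16 + 15) / 12 = 148 / 12 = 12.3333
UCL = c̄ + 3√c̄ = 12.3333 + 3 × √12.3333 = 12.3333 + 3 × 3.5119 = 22.8690

22.869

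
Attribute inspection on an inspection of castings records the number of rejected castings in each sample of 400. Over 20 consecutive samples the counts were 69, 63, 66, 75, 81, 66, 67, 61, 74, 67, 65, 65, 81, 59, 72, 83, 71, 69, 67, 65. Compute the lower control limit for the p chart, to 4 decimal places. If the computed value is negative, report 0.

0.1165

p̄ = Σdᵢ / (k·n) = 1386 / (20 × 400) = 0.17325
LCL = p̄ − 3·√(p̄(1−p̄)/n) = 0.17325 − 3 × 0.01892 = 0.11648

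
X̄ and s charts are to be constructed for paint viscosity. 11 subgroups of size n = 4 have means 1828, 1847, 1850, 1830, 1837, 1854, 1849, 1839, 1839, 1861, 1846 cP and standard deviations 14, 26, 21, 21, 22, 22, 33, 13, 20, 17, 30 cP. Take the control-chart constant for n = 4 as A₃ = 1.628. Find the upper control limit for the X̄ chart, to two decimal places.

X̄̄ = (1828 + 1847 + 1850 + 1830 + 1837 + 1854 + 1849 + 1839 + 1839 + 1861 + 1846) / 11 = 1843.6364
s̄ = (14 + 26 + 21 + 21 + 22 + 22 + 33 + 13 + 20 + 17 + 30) / 11 = 21.7273
UCL = X̄̄ + A₃·s̄ = 1843.6364 + 1.628 × 21.7273 = 1879.0084

1879.01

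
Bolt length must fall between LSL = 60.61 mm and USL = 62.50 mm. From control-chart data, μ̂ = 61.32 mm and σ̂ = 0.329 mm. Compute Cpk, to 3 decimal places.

Cpu = (USL − μ̂) / (3σ̂) = (62.50 − 61.32) / (3 × 0.329) = 1.1955; Cpl = (μ̂ − LSL) / (3σ̂) = (61.32 − 60.61) / (3 × 0.329) = 0.7194; Cpk = min(Cpu, Cpl) = 0.7194

0.719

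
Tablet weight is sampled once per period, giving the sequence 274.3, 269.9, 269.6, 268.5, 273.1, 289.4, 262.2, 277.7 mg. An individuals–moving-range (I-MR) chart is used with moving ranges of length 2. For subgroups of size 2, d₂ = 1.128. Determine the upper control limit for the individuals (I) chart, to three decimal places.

299.455

X̄ = (274.3 + 269.9 + 269.6 + 268.5 + 273.1 + 289.4 + 262.2 + 277.7) / 8 = 273.0875
Moving ranges: 4.4, 0.3, 1.1, 4.6, 16.3, 27.2, 15.5; M̄R̄ = 69.4000 / 7 = 9.9143
UCL = X̄ + 3·M̄R̄/d₂ = 273.0875 + 3 × 9.9143 / 1.128 = 299.4553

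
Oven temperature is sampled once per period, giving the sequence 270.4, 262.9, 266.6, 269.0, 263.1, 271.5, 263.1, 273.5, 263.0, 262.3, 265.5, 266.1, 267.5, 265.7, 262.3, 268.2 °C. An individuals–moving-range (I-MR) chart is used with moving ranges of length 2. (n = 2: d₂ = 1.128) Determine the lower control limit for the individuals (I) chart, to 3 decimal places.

253.138

X̄ = (270.4 + 262.9 + 266.6 + 269.0 + 263.1 + 271.5 + 263.1 + 273.5 + 263.0 + 262.3 + 265.5 + 266.1 + 267.5 + 265.7 + 262.3 + 268.2) / 16 = 266.2937
Moving ranges: 7.5, 3.7, 2.4, 5.9, 8.4, 8.4, 10.4, 10.5, 0.7, 3.2, 0.6, 1.4, 1.8, 3.4, 5.9; M̄R̄ = 74.2000 / 15 = 4.9467
LCL = X̄ − 3·M̄R̄/d₂ = 266.2937 − 3 × 4.9467 / 1.128 = 253.1377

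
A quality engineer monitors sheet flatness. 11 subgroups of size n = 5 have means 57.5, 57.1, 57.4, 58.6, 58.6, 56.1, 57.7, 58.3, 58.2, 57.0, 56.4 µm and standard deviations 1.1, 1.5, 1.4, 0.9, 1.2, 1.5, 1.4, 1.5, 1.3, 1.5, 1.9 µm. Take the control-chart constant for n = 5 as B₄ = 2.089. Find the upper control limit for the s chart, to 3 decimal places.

s̄ = (1.1 + 1.5 + 1.4 + 0.9 + 1.2 + 1.5 + 1.4 + 1.5 + 1.3 + 1.5 + 1.9) / 11 = 1.3818
UCL_s = B₄·s̄ = 2.089 × 1.3818 = 2.8866

2.887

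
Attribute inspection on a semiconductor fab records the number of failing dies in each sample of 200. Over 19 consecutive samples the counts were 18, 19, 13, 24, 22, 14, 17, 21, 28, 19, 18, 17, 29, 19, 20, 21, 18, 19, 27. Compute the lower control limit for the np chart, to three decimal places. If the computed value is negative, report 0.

p̄ = Σdᵢ / (k·n) = 383 / (19 × 200) = 0.10079
LCL = np̄ − 3·√(np̄(1−p̄)) = 20.1579 − 3 × 4.2575 = 7.3854

7.385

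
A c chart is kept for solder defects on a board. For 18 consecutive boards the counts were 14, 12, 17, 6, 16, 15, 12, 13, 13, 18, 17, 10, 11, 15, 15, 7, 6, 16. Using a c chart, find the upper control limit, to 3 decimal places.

c̄ = (14 + 12 + 17 + 6 + 16 + 15 + 12 + 13 + 13 + 18 + 17 + 10 + 11 + 15 + 15 + 7 + 6 + 16) / 18 = 233 / 18 = 12.9444
UCL = c̄ + 3√c̄ = 12.9444 + 3 × √12.9444 = 12.9444 + 3 × 3.5978 = 23.7380

23.738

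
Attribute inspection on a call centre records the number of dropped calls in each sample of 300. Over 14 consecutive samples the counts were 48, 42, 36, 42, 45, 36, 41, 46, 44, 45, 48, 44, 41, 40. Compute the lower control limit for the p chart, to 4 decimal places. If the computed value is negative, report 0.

p̄ = Σdᵢ / (k·n) = 598 / (14 × 300) = 0.14238
LCL = p̄ − 3·√(p̄(1−p̄)/n) = 0.14238 − 3 × 0.02017 = 0.08186

0.0819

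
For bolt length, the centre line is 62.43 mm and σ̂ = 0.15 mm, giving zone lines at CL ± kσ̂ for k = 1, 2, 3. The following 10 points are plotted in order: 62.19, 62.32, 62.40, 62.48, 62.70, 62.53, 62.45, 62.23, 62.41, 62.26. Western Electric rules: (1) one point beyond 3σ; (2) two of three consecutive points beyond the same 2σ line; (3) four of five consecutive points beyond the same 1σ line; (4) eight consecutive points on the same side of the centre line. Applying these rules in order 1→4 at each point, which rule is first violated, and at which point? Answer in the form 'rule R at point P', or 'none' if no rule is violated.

none

Zone of each point (C = within 1σ̂, B = 1σ̂–2σ̂, A = 2σ̂–3σ̂, * = beyond 3σ̂; sign = side of CL): 1:-B, 2:-C, 3:-C, 4:+C, 5:+B, 6:+C, 7:+C, 8:-B, 9:-C, 10:-B
No rule fires across all 10 points.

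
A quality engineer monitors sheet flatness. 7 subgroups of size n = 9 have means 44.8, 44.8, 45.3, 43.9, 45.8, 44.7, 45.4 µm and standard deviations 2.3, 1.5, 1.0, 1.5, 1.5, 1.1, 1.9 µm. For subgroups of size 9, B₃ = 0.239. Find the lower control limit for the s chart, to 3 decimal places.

s̄ = (2.3 + 1.5 + 1.0 + 1.5 + 1.5 + 1.1 + 1.9) / 7 = 1.5429
LCL_s = B₃·s̄ = 0.239 × 1.5429 = 0.3687

0.369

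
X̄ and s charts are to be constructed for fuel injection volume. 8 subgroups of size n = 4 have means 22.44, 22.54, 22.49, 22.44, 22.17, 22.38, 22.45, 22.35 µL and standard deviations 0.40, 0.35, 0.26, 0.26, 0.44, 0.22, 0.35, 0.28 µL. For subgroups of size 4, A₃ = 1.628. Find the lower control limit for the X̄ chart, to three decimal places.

21.887

X̄̄ = (22.44 + 22.54 + 22.49 + 22.44 + 22.17 + 22.38 + 22.45 + 22.35) / 8 = 22.4075
s̄ = (0.40 + 0.35 + 0.26 + 0.26 + 0.44 + 0.22 + 0.35 + 0.28) / 8 = 0.3200
LCL = X̄̄ − A₃·s̄ = 22.4075 − 1.628 × 0.3200 = 21.8865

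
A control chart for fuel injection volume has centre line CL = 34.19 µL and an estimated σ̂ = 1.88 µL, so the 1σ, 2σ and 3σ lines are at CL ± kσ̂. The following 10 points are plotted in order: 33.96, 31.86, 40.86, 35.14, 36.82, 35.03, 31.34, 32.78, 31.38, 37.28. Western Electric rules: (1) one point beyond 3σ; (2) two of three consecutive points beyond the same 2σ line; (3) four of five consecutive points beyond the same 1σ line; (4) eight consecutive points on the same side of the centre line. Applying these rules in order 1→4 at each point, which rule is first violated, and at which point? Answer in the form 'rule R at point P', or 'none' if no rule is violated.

Zone of each point (C = within 1σ̂, B = 1σ̂–2σ̂, A = 2σ̂–3σ̂, * = beyond 3σ̂; sign = side of CL): 1:-C, 2:-B, 3:+*, 4:+C, 5:+B, 6:+C, 7:-B, 8:-C, 9:-B, 10:+B
Rule 1 (one point beyond the 3σ limits) is satisfied at point 3.

rule 1 at point 3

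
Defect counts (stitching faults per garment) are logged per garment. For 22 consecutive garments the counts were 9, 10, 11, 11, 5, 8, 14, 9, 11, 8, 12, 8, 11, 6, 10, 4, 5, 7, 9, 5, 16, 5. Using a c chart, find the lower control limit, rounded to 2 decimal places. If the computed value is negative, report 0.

0.00

c̄ = (9 + 10 + 11 + 11 + 5 + 8 + 14 + 9 + 11 + 8 + 12 + 8 + 11 + 6 + 10 + 4 + 5 + 7 + 9 + 5 + 16 + 5) / 22 = 194 / 22 = 8.8182
LCL = c̄ − 3√c̄ = 8.8182 − 3 × 2.9695 = -0.0904 → 0 (cannot be negative)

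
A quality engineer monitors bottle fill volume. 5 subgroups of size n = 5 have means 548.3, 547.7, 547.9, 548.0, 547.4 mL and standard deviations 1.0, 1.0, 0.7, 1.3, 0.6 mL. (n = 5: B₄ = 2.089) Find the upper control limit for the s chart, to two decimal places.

1.92

s̄ = (1.0 + 1.0 + 0.7 + 1.3 + 0.6) / 5 = 0.9200
UCL_s = B₄·s̄ = 2.089 × 0.9200 = 1.9219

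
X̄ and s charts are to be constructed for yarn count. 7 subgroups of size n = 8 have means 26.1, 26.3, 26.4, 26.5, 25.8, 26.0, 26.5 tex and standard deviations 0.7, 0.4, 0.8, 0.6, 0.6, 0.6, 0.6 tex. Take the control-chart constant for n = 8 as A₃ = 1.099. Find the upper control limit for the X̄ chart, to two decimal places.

X̄̄ = (26.1 + 26.3 + 26.4 + 26.5 + 25.8 + 26.0 + 26.5) / 7 = 26.2286
s̄ = (0.7 + 0.4 + 0.8 + 0.6 + 0.6 + 0.6 + 0.6) / 7 = 0.6143
UCL = X̄̄ + A₃·s̄ = 26.2286 + 1.099 × 0.6143 = 26.9037

26.90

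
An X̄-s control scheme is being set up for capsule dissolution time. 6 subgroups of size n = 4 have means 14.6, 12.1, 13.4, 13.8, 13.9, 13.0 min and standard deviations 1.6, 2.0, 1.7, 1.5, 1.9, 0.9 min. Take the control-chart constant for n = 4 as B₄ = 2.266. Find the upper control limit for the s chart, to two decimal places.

s̄ = (1.6 + 2.0 + 1.7 + 1.5 + 1.9 + 0.9) / 6 = 1.6000
UCL_s = B₄·s̄ = 2.266 × 1.6000 = 3.6256

3.63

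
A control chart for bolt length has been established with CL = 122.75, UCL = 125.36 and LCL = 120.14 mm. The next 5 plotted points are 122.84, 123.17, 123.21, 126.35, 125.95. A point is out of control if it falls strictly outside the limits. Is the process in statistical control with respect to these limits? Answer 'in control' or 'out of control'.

out of control

Compare each point to [120.14, 125.36]: sample 4 = 126.35 > UCL; sample 5 = 125.95 > UCL.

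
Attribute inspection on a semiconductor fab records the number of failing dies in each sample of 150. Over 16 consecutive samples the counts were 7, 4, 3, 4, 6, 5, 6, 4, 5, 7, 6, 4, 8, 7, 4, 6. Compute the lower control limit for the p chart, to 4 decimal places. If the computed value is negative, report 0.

p̄ = Σdᵢ / (k·n) = 86 / (16 × 150) = 0.03583
LCL = p̄ − 3·√(p̄(1−p̄)/n) = 0.03583 − 3 × 0.01518 = -0.00970 → 0 (negative, so LCL = 0)

0.0000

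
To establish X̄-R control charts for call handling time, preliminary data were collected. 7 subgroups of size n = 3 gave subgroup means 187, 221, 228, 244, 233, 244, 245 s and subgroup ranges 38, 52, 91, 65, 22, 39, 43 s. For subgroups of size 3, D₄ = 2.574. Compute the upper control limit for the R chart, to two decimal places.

128.70

R̄ = (38 + 52 + 91 + 65 + 22 + 39 + 43) / 7 = 350.0000 / 7 = 50.0000
UCL_R = D₄·R̄ = 2.574 × 50.0000 = 128.7000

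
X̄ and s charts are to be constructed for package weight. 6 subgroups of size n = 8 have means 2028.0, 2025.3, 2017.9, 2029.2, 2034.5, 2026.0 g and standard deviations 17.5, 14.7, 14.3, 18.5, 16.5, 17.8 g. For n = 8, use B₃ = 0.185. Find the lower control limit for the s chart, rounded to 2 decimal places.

3.06

s̄ = (17.5 + 14.7 + 14.3 + 18.5 + 16.5 + 17.8) / 6 = 16.5500
LCL_s = B₃·s̄ = 0.185 × 16.5500 = 3.0617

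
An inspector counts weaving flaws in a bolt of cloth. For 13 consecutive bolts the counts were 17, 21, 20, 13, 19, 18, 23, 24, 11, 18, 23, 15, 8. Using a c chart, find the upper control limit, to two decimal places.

c̄ = (17 + 21 + 20 + 13 + 19 + 18 + 23 + 24 + 11 + 18 + 23 + 15 + 8) / 13 = 230 / 13 = 17.6923
UCL = c̄ + 3√c̄ = 17.6923 + 3 × √17.6923 = 17.6923 + 3 × 4.2062 = 30.3110

30.31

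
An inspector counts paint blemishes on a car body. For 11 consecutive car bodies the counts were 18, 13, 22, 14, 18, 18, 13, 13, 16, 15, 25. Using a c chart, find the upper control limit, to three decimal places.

29.121

c̄ = (18 + 13 + 22 + 14 + 18 + 18 + 13 + 13 + 16 + 15 + 25) / 11 = 185 / 11 = 16.8182
UCL = c̄ + 3√c̄ = 16.8182 + 3 × √16.8182 = 16.8182 + 3 × 4.1010 = 29.1212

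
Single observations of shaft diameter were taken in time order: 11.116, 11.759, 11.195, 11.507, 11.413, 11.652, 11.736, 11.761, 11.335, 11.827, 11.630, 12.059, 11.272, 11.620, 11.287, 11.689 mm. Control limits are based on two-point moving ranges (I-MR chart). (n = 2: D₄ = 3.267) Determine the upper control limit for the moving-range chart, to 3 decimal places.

1.171

Moving ranges: 0.643, 0.564, 0.312, 0.094, 0.239, 0.084, 0.025, 0.426, 0.492, 0.197, 0.429, 0.787, 0.348, 0.333, 0.402; M̄R̄ = 5.3750 / 15 = 0.3583
UCL_MR = D₄·M̄R̄ = 3.267 × 0.3583 = 1.1707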